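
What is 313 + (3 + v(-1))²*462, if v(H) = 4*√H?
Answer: -2921 + 11088*I ≈ -2921.0 + 11088.0*I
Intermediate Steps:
313 + (3 + v(-1))²*462 = 313 + (3 + 4*√(-1))²*462 = 313 + (3 + 4*I)²*462 = 313 + 462*(3 + 4*I)²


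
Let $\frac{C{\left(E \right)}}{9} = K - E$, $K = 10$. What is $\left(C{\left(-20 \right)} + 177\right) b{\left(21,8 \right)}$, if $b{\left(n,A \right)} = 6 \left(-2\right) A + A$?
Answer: $-39336$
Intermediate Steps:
$b{\left(n,A \right)} = - 11 A$ ($b{\left(n,A \right)} = - 12 A + A = - 11 A$)
$C{\left(E \right)} = 90 - 9 E$ ($C{\left(E \right)} = 9 \left(10 - E\right) = 90 - 9 E$)
$\left(C{\left(-20 \right)} + 177\right) b{\left(21,8 \right)} = \left(\left(90 - -180\right) + 177\right) \left(\left(-11\right) 8\right) = \left(\left(90 + 180\right) + 177\right) \left(-88\right) = \left(270 + 177\right) \left(-88\right) = 447 \left(-88\right) = -39336$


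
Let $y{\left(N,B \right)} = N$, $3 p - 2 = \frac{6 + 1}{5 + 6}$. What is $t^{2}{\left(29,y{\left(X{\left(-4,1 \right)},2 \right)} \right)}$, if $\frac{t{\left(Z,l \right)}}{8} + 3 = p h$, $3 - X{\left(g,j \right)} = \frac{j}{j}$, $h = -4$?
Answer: $\frac{2958400}{1089} \approx 2716.6$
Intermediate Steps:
$p = \frac{29}{33}$ ($p = \frac{2}{3} + \frac{\left(6 + 1\right) \frac{1}{5 + 6}}{3} = \frac{2}{3} + \frac{7 \cdot \frac{1}{11}}{3} = \frac{2}{3} + \frac{1}{3} \cdot \frac{7}{11} = \frac{2}{3} + \frac{7}{33} = \frac{29}{33} \approx 0.87879$)
$X{\left(g,j \right)} = 2$ ($X{\left(g,j \right)} = 3 - \frac{j}{j} = 3 - 1 = 2$)
$t{\left(Z,l \right)} = - \frac{1720}{33}$ ($t{\left(Z,l \right)} = -24 + 8 \cdot \frac{29}{33} \left(-4\right) = -24 + 8 \left(- \frac{116}{33}\right) = -24 - \frac{928}{33} = - \frac{1720}{33}$)
$t^{2}{\left(29,y{\left(X{\left(-4,1 \right)},2 \right)} \right)} = \left(- \frac{1720}{33}\right)^{2} = \frac{2958400}{1089}$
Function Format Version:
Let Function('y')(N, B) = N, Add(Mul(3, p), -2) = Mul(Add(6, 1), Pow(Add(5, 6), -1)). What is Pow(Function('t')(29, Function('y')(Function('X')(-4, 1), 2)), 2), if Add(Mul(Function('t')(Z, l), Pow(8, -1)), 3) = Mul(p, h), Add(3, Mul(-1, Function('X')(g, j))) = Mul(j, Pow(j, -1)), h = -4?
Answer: Rational(2958400, 1089) ≈ 2716.6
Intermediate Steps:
p = Rational(29, 33) (p = Add(Rational(2, 3), Mul(Rational(1, 3), Mul(Add(6, 1), Pow(Add(5, 6), -1)))) = Add(Rational(2, 3), Mul(Rational(1, 3), Mul(7, Pow(11, -1)))) = Add(Rational(2, 3), Mul(Rational(1, 3), Mul(7, Rational(1, 11)))) = Add(Rational(2, 3), Mul(Rational(1, 3), Rational(7, 11))) = Add(Rational(2, 3), Rational(7, 33)) = Rational(29, 33) ≈ 0.87879)
Function('X')(g, j) = 2 (Function('X')(g, j) = Add(3, Mul(-1, Mul(j, Pow(j, -1)))) = Add(3, Mul(-1, 1)) = Add(3, -1) = 2)
Function('t')(Z, l) = Rational(-1720, 33) (Function('t')(Z, l) = Add(-24, Mul(8, Mul(Rational(29, 33), -4))) = Add(-24, Mul(8, Rational(-116, 33))) = Add(-24, Rational(-928, 33)) = Rational(-1720, 33))
Pow(Function('t')(29, Function('y')(Function('X')(-4, 1), 2)), 2) = Pow(Rational(-1720, 33), 2) = Rational(2958400, 1089)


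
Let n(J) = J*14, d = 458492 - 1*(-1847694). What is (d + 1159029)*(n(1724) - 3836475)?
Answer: -13210574287885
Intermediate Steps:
d = 2306186 (d = 458492 + 1847694 = 2306186)
n(J) = 14*J
(d + 1159029)*(n(1724) - 3836475) = (2306186 + 1159029)*(14*1724 - 3836475) = 3465215*(24136 - 3836475) = 3465215*(-3812339) = -13210574287885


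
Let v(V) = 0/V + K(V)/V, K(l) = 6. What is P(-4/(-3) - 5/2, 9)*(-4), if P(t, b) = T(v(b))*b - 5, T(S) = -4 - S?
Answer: 188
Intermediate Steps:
v(V) = 6/V (v(V) = 0/V + 6/V = 0 + 6/V = 6/V)
P(t, b) = -5 + b*(-4 - 6/b) (P(t, b) = (-4 - 6/b)*b - 5 = b*(-4 - 6/b) - 5 = -5 + b*(-4 - 6/b))
P(-4/(-3) - 5/2, 9)*(-4) = (-11 - 4*9)*(-4) = (-11 - 36)*(-4) = -47*(-4) = 188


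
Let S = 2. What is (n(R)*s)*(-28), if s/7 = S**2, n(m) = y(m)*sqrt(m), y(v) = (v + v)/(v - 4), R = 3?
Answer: 4704*sqrt(3) ≈ 8147.6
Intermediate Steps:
y(v) = 2*v/(-4 + v) (y(v) = (2*v)/(-4 + v) = 2*v/(-4 + v))
n(m) = 2*m**(3/2)/(-4 + m) (n(m) = (2*m/(-4 + m))*sqrt(m) = 2*m**(3/2)/(-4 + m))
s = 28 (s = 7*2**2 = 7*4 = 28)
(n(R)*s)*(-28) = ((2*3**(3/2)/(-4 + 3))*28)*(-28) = ((2*(3*sqrt(3))/(-1))*28)*(-28) = ((2*(3*sqrt(3))*(-1))*28)*(-28) = (-6*sqrt(3)*28)*(-28) = -168*sqrt(3)*(-28) = 4704*sqrt(3)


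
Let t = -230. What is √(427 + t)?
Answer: √197 ≈ 14.036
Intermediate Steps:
√(427 + t) = √(427 - 230) = √197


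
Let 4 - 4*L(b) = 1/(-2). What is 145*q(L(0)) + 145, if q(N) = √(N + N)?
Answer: 725/2 ≈ 362.50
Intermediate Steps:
L(b) = 9/8 (L(b) = 1 - ¼/(-2) = 1 - ¼*(-½) = 1 + ⅛ = 9/8)
q(N) = √2*√N (q(N) = √(2*N) = √2*√N)
145*q(L(0)) + 145 = 145*(√2*√(9/8)) + 145 = 145*(√2*(3*√2/4)) + 145 = 145*(3/2) + 145 = 435/2 + 145 = 725/2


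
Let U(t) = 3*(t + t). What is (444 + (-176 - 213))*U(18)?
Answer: 5940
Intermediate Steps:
U(t) = 6*t (U(t) = 3*(2*t) = 6*t)
(444 + (-176 - 213))*U(18) = (444 + (-176 - 213))*(6*18) = (444 - 389)*108 = 55*108 = 5940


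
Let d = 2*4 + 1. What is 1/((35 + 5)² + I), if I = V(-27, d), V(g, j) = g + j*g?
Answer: 1/1330 ≈ 0.00075188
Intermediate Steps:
d = 9 (d = 8 + 1 = 9)
V(g, j) = g + g*j
I = -270 (I = -27*(1 + 9) = -27*10 = -270)
1/((35 + 5)² + I) = 1/((35 + 5)² - 270) = 1/(40² - 270) = 1/(1600 - 270) = 1/1330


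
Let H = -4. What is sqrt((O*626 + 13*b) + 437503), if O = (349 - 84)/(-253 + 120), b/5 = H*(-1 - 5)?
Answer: sqrt(7744522037)/133 ≈ 661.68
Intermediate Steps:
b = 120 (b = 5*(-4*(-1 - 5)) = 5*(-4*(-6)) = 5*24 = 120)
O = -265/133 (O = 265/(-133) = 265*(-1/133) = -265/133 ≈ -1.9925)
sqrt((O*626 + 13*b) + 437503) = sqrt((-265/133*626 + 13*120) + 437503) = sqrt((-165890/133 + 1560) + 437503) = sqrt(41590/133 + 437503) = sqrt(58229489/133) = sqrt(7744522037)/133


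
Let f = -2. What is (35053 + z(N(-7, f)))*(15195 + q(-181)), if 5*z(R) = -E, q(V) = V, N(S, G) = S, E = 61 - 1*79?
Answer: 2631698962/5 ≈ 5.2634e+8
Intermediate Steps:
E = -18 (E = 61 - 79 = -18)
z(R) = 18/5 (z(R) = (-1*(-18))/5 = (⅕)*18 = 18/5)
(35053 + z(N(-7, f)))*(15195 + q(-181)) = (35053 + 18/5)*(15195 - 181) = (175283/5)*15014 = 2631698962/5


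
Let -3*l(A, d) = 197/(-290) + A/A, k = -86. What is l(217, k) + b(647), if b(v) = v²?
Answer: 121396579/290 ≈ 4.1861e+5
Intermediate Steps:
l(A, d) = -31/290 (l(A, d) = -(197/(-290) + A/A)/3 = -(197*(-1/290) + 1)/3 = -(-197/290 + 1)/3 = -⅓*93/290 = -31/290)
l(217, k) + b(647) = -31/290 + 647² = -31/290 + 418609 = 121396579/290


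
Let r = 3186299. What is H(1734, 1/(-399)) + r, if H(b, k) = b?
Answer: 3188033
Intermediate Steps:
H(1734, 1/(-399)) + r = 1734 + 3186299 = 3188033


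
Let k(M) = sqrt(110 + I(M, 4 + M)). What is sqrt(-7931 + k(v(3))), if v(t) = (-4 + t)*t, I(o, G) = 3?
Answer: sqrt(-7931 + sqrt(113)) ≈ 88.996*I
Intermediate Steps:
v(t) = t*(-4 + t)
k(M) = sqrt(113) (k(M) = sqrt(110 + 3) = sqrt(113))
sqrt(-7931 + k(v(3))) = sqrt(-7931 + sqrt(113))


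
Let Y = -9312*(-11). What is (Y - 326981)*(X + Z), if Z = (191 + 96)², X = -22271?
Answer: -13494945802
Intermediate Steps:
Z = 82369 (Z = 287² = 82369)
Y = 102432
(Y - 326981)*(X + Z) = (102432 - 326981)*(-22271 + 82369) = -224549*60098 = -13494945802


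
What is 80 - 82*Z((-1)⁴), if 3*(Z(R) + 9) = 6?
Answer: 654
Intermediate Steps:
Z(R) = -7 (Z(R) = -9 + (⅓)*6 = -9 + 2 = -7)
80 - 82*Z((-1)⁴) = 80 - 82*(-7) = 80 + 574 = 654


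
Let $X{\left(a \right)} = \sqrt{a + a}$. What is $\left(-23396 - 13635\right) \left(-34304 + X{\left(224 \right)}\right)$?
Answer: $1270311424 - 296248 \sqrt{7} \approx 1.2695 \cdot 10^{9}$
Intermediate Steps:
$X{\left(a \right)} = \sqrt{2} \sqrt{a}$ ($X{\left(a \right)} = \sqrt{2 a} = \sqrt{2} \sqrt{a}$)
$\left(-23396 - 13635\right) \left(-34304 + X{\left(224 \right)}\right) = \left(-23396 - 13635\right) \left(-34304 + \sqrt{2} \sqrt{224}\right) = - 37031 \left(-34304 + \sqrt{2} \cdot 4 \sqrt{14}\right) = - 37031 \left(-34304 + 8 \sqrt{7}\right) = 1270311424 - 296248 \sqrt{7}$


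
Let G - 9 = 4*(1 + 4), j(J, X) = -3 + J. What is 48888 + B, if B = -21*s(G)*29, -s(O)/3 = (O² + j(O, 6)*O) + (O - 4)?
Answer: 3008628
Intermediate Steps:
G = 29 (G = 9 + 4*(1 + 4) = 9 + 4*5 = 9 + 20 = 29)
s(O) = 12 - 3*O - 3*O² - 3*O*(-3 + O) (s(O) = -3*((O² + (-3 + O)*O) + (O - 4)) = -3*((O² + O*(-3 + O)) + (-4 + O)) = -3*(-4 + O + O² + O*(-3 + O)) = 12 - 3*O - 3*O² - 3*O*(-3 + O))
B = 2959740 (B = -21*(12 - 6*29² + 6*29)*29 = -21*(12 - 6*841 + 174)*29 = -21*(12 - 5046 + 174)*29 = -21*(-4860)*29 = 102060*29 = 2959740)
48888 + B = 48888 + 2959740 = 3008628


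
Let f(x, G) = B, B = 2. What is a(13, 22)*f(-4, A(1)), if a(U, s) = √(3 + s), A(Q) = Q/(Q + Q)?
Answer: 10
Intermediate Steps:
A(Q) = ½ (A(Q) = Q/((2*Q)) = Q*(1/(2*Q)) = ½)
f(x, G) = 2
a(13, 22)*f(-4, A(1)) = √(3 + 22)*2 = √25*2 = 5*2 = 10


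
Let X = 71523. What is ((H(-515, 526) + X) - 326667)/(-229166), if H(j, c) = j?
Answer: 255659/229166 ≈ 1.1156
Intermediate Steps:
((H(-515, 526) + X) - 326667)/(-229166) = ((-515 + 71523) - 326667)/(-229166) = (71008 - 326667)*(-1/229166) = -255659*(-1/229166) = 255659/229166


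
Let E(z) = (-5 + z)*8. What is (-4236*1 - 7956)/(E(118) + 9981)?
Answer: -12192/10885 ≈ -1.1201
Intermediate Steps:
E(z) = -40 + 8*z
(-4236*1 - 7956)/(E(118) + 9981) = (-4236*1 - 7956)/((-40 + 8*118) + 9981) = (-4236 - 7956)/((-40 + 944) + 9981) = -12192/(904 + 9981) = -12192/10885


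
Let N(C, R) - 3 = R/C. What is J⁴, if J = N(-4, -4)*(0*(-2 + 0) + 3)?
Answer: 20736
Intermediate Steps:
N(C, R) = 3 + R/C
J = 12 (J = (3 - 4/(-4))*(0*(-2 + 0) + 3) = (3 - 4*(-¼))*(0*(-2) + 3) = (3 + 1)*(0 + 3) = 4*3 = 12)
J⁴ = 12⁴ = 20736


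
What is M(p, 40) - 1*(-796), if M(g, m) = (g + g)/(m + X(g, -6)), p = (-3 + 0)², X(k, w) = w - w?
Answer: 15929/20 ≈ 796.45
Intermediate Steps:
X(k, w) = 0
p = 9 (p = (-3)² = 9)
M(g, m) = 2*g/m (M(g, m) = (g + g)/(m + 0) = (2*g)/m = 2*g/m)
M(p, 40) - 1*(-796) = 2*9/40 - 1*(-796) = 2*9*(1/40) + 796 = 9/20 + 796 = 15929/20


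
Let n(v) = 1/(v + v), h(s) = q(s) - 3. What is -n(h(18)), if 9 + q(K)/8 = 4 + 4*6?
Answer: -1/298 ≈ -0.0033557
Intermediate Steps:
q(K) = 152 (q(K) = -72 + 8*(4 + 4*6) = -72 + 8*(4 + 24) = -72 + 8*28 = -72 + 224 = 152)
h(s) = 149 (h(s) = 152 - 3 = 149)
n(v) = 1/(2*v)
-n(h(18)) = -1/(2*149) = -1*1/298 = -1/298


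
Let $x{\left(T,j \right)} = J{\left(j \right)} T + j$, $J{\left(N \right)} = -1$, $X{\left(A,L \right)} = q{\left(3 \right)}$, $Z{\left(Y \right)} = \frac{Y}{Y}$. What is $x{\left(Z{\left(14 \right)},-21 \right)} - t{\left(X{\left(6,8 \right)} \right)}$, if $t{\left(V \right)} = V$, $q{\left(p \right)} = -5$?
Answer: $-17$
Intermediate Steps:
$Z{\left(Y \right)} = 1$
$X{\left(A,L \right)} = -5$
$x{\left(T,j \right)} = j - T$ ($x{\left(T,j \right)} = - T + j = j - T$)
$x{\left(Z{\left(14 \right)},-21 \right)} - t{\left(X{\left(6,8 \right)} \right)} = \left(-21 - 1\right) - -5 = \left(-21 - 1\right) + 5 = -22 + 5 = -17$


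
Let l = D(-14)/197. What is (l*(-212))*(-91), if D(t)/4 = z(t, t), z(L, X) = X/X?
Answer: 77168/197 ≈ 391.72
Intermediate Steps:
z(L, X) = 1
D(t) = 4 (D(t) = 4*1 = 4)
l = 4/197 ≈ 0.020305
(l*(-212))*(-91) = ((4/197)*(-212))*(-91) = -848/197*(-91) = 77168/197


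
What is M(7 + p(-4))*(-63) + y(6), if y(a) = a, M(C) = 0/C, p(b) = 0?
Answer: 6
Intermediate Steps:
M(C) = 0
M(7 + p(-4))*(-63) + y(6) = 0*(-63) + 6 = 0 + 6 = 6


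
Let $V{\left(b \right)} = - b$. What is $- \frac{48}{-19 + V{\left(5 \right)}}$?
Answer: $2$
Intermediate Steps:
$- \frac{48}{-19 + V{\left(5 \right)}} = - \frac{48}{-19 - 5} = - \frac{48}{-24} = \left(-48\right) \left(- \frac{1}{24}\right) = 2$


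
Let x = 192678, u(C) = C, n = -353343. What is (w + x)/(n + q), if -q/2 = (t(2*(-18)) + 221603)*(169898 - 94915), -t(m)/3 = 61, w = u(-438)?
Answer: -192240/33205825063 ≈ -5.7893e-6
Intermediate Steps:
w = -438
t(m) = -183 (t(m) = -3*61 = -183)
q = -33205471720 (q = -2*(-183 + 221603)*(169898 - 94915) = -442840*74983 = -2*16602735860 = -33205471720)
(w + x)/(n + q) = (-438 + 192678)/(-353343 - 33205471720) = 192240/(-33205825063) = 192240*(-1/33205825063) = -192240/33205825063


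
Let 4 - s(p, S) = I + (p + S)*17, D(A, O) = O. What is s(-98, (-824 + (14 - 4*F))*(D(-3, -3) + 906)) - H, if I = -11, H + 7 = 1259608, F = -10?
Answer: 10562350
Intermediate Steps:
H = 1259601 (H = -7 + 1259608 = 1259601)
s(p, S) = 15 - 17*S - 17*p (s(p, S) = 4 - (-11 + (p + S)*17) = 4 - (-11 + (S + p)*17) = 4 - (-11 + (17*S + 17*p)) = 4 - (-11 + 17*S + 17*p) = 4 + (11 - 17*S - 17*p) = 15 - 17*S - 17*p)
s(-98, (-824 + (14 - 4*F))*(D(-3, -3) + 906)) - H = (15 - 17*(-824 + (14 - 4*(-10)))*(-3 + 906) - 17*(-98)) - 1*1259601 = (15 - 17*(-824 + (14 + 40))*903 + 1666) - 1259601 = (15 - 17*(-824 + 54)*903 + 1666) - 1259601 = (15 - (-13090)*903 + 1666) - 1259601 = (15 - 17*(-695310) + 1666) - 1259601 = (15 + 11820270 + 1666) - 1259601 = 11821951 - 1259601 = 10562350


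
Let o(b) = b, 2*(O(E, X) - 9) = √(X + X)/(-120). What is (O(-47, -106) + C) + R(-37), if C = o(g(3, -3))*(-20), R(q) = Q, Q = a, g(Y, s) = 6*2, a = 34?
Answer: -197 - I*√53/120 ≈ -197.0 - 0.060668*I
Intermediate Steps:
g(Y, s) = 12
O(E, X) = 9 - √2*√X/240 (O(E, X) = 9 + (√(X + X)/(-120))/2 = 9 + (√(2*X)*(-1/120))/2 = 9 + ((√2*√X)*(-1/120))/2 = 9 + (-√2*√X/120)/2 = 9 - √2*√X/240)
Q = 34
R(q) = 34
C = -240 (C = 12*(-20) = -240)
(O(-47, -106) + C) + R(-37) = ((9 - √2*√(-106)/240) - 240) + 34 = ((9 - √2*I*√106/240) - 240) + 34 = ((9 - I*√53/120) - 240) + 34 = (-231 - I*√53/120) + 34 = -197 - I*√53/120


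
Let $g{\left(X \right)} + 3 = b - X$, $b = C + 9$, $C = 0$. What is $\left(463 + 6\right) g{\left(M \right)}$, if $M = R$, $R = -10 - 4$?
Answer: $9380$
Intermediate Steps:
$R = -14$
$M = -14$
$b = 9$ ($b = 0 + 9 = 9$)
$g{\left(X \right)} = 6 - X$ ($g{\left(X \right)} = -3 - \left(-9 + X\right) = 6 - X$)
$\left(463 + 6\right) g{\left(M \right)} = \left(463 + 6\right) \left(6 - -14\right) = 469 \left(6 + 14\right) = 469 \cdot 20 = 9380$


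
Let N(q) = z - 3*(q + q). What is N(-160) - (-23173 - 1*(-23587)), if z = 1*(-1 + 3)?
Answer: 548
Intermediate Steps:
z = 2 (z = 1*2 = 2)
N(q) = 2 - 6*q (N(q) = 2 - 3*(q + q) = 2 - 6*q)
N(-160) - (-23173 - 1*(-23587)) = (2 - 6*(-160)) - (-23173 - 1*(-23587)) = (2 + 960) - (-23173 + 23587) = 962 - 1*414 = 962 - 414 = 548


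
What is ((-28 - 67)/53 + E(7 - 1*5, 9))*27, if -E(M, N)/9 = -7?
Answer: 87588/53 ≈ 1652.6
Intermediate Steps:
E(M, N) = 63 (E(M, N) = -9*(-7) = 63)
((-28 - 67)/53 + E(7 - 1*5, 9))*27 = ((-28 - 67)/53 + 63)*27 = (-95*1/53 + 63)*27 = (-95/53 + 63)*27 = (3244/53)*27 = 87588/53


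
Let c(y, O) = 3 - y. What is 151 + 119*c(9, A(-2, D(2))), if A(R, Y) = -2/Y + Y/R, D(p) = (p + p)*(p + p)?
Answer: -563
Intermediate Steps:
D(p) = 4*p² (D(p) = (2*p)*(2*p) = 4*p²)
151 + 119*c(9, A(-2, D(2))) = 151 + 119*(3 - 1*9) = 151 + 119*(3 - 9) = 151 + 119*(-6) = 151 - 714 = -563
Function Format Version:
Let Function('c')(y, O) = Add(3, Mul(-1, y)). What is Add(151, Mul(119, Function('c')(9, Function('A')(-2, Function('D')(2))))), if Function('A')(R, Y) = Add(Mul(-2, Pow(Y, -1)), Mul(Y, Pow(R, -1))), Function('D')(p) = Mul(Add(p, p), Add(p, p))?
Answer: -563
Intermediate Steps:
Function('D')(p) = Mul(4, Pow(p, 2)) (Function('D')(p) = Mul(Mul(2, p), Mul(2, p)) = Mul(4, Pow(p, 2)))
Add(151, Mul(119, Function('c')(9, Function('A')(-2, Function('D')(2))))) = Add(151, Mul(119, Add(3, Mul(-1, 9)))) = Add(151, Mul(119, Add(3, -9))) = Add(151, Mul(119, -6)) = Add(151, -714) = -563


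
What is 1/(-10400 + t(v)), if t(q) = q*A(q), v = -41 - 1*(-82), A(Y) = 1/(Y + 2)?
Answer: -43/447159 ≈ -9.6163e-5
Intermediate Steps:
A(Y) = 1/(2 + Y)
v = 41 (v = -41 + 82 = 41)
t(q) = q/(2 + q)
1/(-10400 + t(v)) = 1/(-10400 + 41/(2 + 41)) = 1/(-10400 + 41/43) = 1/(-447159/43) = -43/447159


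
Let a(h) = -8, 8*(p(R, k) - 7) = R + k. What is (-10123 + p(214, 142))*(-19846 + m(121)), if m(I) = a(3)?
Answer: 199959561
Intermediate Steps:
p(R, k) = 7 + R/8 + k/8 (p(R, k) = 7 + (R + k)/8 = 7 + (R/8 + k/8) = 7 + R/8 + k/8)
m(I) = -8
(-10123 + p(214, 142))*(-19846 + m(121)) = (-10123 + (7 + (⅛)*214 + (⅛)*142))*(-19846 - 8) = (-10123 + (7 + 107/4 + 71/4))*(-19854) = (-10123 + 103/2)*(-19854) = -20143/2*(-19854) = 199959561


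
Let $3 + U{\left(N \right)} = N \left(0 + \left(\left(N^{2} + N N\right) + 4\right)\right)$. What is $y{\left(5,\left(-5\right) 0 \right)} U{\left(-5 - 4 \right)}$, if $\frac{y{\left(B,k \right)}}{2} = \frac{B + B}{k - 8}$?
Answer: $\frac{7485}{2} \approx 3742.5$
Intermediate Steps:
$U{\left(N \right)} = -3 + N \left(4 + 2 N^{2}\right)$ ($U{\left(N \right)} = -3 + N \left(0 + \left(\left(N^{2} + N N\right) + 4\right)\right) = -3 + N \left(0 + \left(\left(N^{2} + N^{2}\right) + 4\right)\right) = -3 + N \left(0 + \left(2 N^{2} + 4\right)\right) = -3 + N \left(0 + \left(4 + 2 N^{2}\right)\right) = -3 + N \left(4 + 2 N^{2}\right)$)
$y{\left(B,k \right)} = \frac{4 B}{-8 + k}$ ($y{\left(B,k \right)} = 2 \frac{B + B}{k - 8} = 2 \frac{2 B}{-8 + k} = \frac{4 B}{-8 + k}$)
$y{\left(5,\left(-5\right) 0 \right)} U{\left(-5 - 4 \right)} = 4 \cdot 5 \frac{1}{-8 - 0} \left(-3 + 2 \left(-5 - 4\right)^{3} + 4 \left(-5 - 4\right)\right) = 4 \cdot 5 \frac{1}{-8 + 0} \left(-3 + 2 \left(-9\right)^{3} + 4 \left(-9\right)\right) = 4 \cdot 5 \frac{1}{-8} \left(-3 + 2 \left(-729\right) - 36\right) = 4 \cdot 5 \left(- \frac{1}{8}\right) \left(-3 - 1458 - 36\right) = \left(- \frac{5}{2}\right) \left(-1497\right) = \frac{7485}{2}$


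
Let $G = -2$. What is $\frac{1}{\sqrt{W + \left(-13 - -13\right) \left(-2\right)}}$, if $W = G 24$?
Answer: $- \frac{i \sqrt{3}}{12} \approx - 0.14434 i$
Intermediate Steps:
$W = -48$ ($W = \left(-2\right) 24 = -48$)
$\frac{1}{\sqrt{W + \left(-13 - -13\right) \left(-2\right)}} = \frac{1}{\sqrt{-48 + \left(-13 - -13\right) \left(-2\right)}} = \frac{1}{\sqrt{-48 + \left(-13 + 13\right) \left(-2\right)}} = \frac{1}{\sqrt{-48 + 0 \left(-2\right)}} = \frac{1}{\sqrt{-48 + 0}} = \frac{1}{\sqrt{-48}} = \frac{1}{4 i \sqrt{3}} = - \frac{i \sqrt{3}}{12}$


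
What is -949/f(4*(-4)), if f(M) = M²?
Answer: -949/256 ≈ -3.7070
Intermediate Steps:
-949/f(4*(-4)) = -949/((4*(-4))²) = -949/((-16)²) = -949/256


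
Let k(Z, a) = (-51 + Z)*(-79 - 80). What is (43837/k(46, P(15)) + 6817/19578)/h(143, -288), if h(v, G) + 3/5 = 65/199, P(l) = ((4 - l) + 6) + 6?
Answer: -57289466633/282236448 ≈ -202.98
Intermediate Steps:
P(l) = 16 - l (P(l) = (10 - l) + 6 = 16 - l)
h(v, G) = -272/995 (h(v, G) = -⅗ + 65/199 = -272/995)
k(Z, a) = 8109 - 159*Z (k(Z, a) = (-51 + Z)*(-159) = 8109 - 159*Z)
(43837/k(46, P(15)) + 6817/19578)/h(143, -288) = (43837/(8109 - 159*46) + 6817/19578)/(-272/995) = (43837/(8109 - 7314) + 6817*(1/19578))*(-995/272) = (43837/795 + 6817/19578)*(-995/272) = (287886767/5188170)*(-995/272) = -57289466633/282236448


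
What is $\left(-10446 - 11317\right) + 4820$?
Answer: $-16943$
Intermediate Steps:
$\left(-10446 - 11317\right) + 4820 = -21763 + 4820 = -16943$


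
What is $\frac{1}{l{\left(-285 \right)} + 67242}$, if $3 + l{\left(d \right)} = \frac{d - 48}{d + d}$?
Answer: $\frac{190}{12775521} \approx 1.4872 \cdot 10^{-5}$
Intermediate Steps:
$l{\left(d \right)} = -3 + \frac{-48 + d}{2 d}$ ($l{\left(d \right)} = -3 + \frac{d - 48}{d + d} = -3 + \frac{-48 + d}{2 d}$)
$\frac{1}{l{\left(-285 \right)} + 67242} = \frac{1}{\left(- \frac{5}{2} - \frac{24}{-285}\right) + 67242} = \frac{1}{\left(- \frac{5}{2} - - \frac{8}{95}\right) + 67242} = \frac{1}{\left(- \frac{5}{2} + \frac{8}{95}\right) + 67242} = \frac{1}{- \frac{459}{190} + 67242} = \frac{1}{\frac{12775521}{190}} = \frac{190}{12775521}$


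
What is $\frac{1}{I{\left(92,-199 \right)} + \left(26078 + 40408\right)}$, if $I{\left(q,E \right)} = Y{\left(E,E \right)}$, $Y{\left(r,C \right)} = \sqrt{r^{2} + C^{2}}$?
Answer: $\frac{33243}{2210154497} - \frac{199 \sqrt{2}}{4420308994} \approx 1.4977 \cdot 10^{-5}$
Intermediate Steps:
$Y{\left(r,C \right)} = \sqrt{C^{2} + r^{2}}$
$I{\left(q,E \right)} = \sqrt{2} \sqrt{E^{2}}$ ($I{\left(q,E \right)} = \sqrt{E^{2} + E^{2}} = \sqrt{2 E^{2}} = \sqrt{2} \sqrt{E^{2}}$)
$\frac{1}{I{\left(92,-199 \right)} + \left(26078 + 40408\right)} = \frac{1}{\sqrt{2} \sqrt{\left(-199\right)^{2}} + \left(26078 + 40408\right)} = \frac{1}{\sqrt{2} \sqrt{39601} + 66486} = \frac{1}{\sqrt{2} \cdot 199 + 66486} = \frac{1}{199 \sqrt{2} + 66486} = \frac{1}{66486 + 199 \sqrt{2}}$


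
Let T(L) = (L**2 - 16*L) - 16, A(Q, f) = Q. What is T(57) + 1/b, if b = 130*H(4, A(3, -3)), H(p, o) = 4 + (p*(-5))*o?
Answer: 16896879/7280 ≈ 2321.0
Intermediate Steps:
H(p, o) = 4 - 5*o*p (H(p, o) = 4 + (-5*p)*o = 4 - 5*o*p)
b = -7280 (b = 130*(4 - 5*3*4) = 130*(4 - 60) = 130*(-56) = -7280)
T(L) = -16 + L**2 - 16*L
T(57) + 1/b = (-16 + 57**2 - 16*57) + 1/(-7280) = (-16 + 3249 - 912) - 1/7280 = 2321 - 1/7280 = 16896879/7280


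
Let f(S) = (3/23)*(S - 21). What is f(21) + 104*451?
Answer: 46904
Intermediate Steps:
f(S) = -63/23 + 3*S/23 (f(S) = (3*(1/23))*(-21 + S) = 3*(-21 + S)/23 = -63/23 + 3*S/23)
f(21) + 104*451 = (-63/23 + (3/23)*21) + 104*451 = (-63/23 + 63/23) + 46904 = 0 + 46904 = 46904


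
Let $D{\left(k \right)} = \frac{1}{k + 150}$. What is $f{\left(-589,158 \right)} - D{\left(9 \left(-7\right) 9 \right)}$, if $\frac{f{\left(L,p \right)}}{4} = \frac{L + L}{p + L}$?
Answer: $\frac{1965335}{179727} \approx 10.935$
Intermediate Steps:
$f{\left(L,p \right)} = \frac{8 L}{L + p}$ ($f{\left(L,p \right)} = 4 \frac{L + L}{p + L} = 4 \frac{2 L}{L + p} = \frac{8 L}{L + p}$)
$D{\left(k \right)} = \frac{1}{150 + k}$
$f{\left(-589,158 \right)} - D{\left(9 \left(-7\right) 9 \right)} = 8 \left(-589\right) \frac{1}{-589 + 158} - \frac{1}{150 + 9 \left(-7\right) 9} = 8 \left(-589\right) \frac{1}{-431} - \frac{1}{150 - 567} = 8 \left(-589\right) \left(- \frac{1}{431}\right) - \frac{1}{150 - 567} = \frac{4712}{431} - \frac{1}{-417} = \frac{4712}{431} - - \frac{1}{417} = \frac{4712}{431} + \frac{1}{417} = \frac{1965335}{179727}$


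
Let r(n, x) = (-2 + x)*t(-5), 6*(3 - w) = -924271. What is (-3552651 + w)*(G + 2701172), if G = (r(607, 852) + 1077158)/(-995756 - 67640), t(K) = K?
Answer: -14643293716204587217/1595094 ≈ -9.1802e+12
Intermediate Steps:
w = 924289/6 (w = 3 - ⅙*(-924271) = 3 + 924271/6 = 924289/6 ≈ 1.5405e+5)
r(n, x) = 10 - 5*x (r(n, x) = (-2 + x)*(-5) = 10 - 5*x)
G = -268227/265849 (G = ((10 - 5*852) + 1077158)/(-995756 - 67640) = ((10 - 4260) + 1077158)/(-1063396) = (-4250 + 1077158)*(-1/1063396) = 1072908*(-1/1063396) = -268227/265849 ≈ -1.0089)
(-3552651 + w)*(G + 2701172) = (-3552651 + 924289/6)*(-268227/265849 + 2701172) = -20391617/6*718103606801/265849 = -14643293716204587217/1595094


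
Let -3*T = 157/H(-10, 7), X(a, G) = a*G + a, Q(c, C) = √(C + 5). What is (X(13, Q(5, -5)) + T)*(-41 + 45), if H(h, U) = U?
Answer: 464/21 ≈ 22.095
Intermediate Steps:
Q(c, C) = √(5 + C)
X(a, G) = a + G*a (X(a, G) = G*a + a = a + G*a)
T = -157/21 (T = -157/(3*7) = -⅓*157/7 = -157/21 ≈ -7.4762)
(X(13, Q(5, -5)) + T)*(-41 + 45) = (13*(1 + √(5 - 5)) - 157/21)*(-41 + 45) = (13*(1 + √0) - 157/21)*4 = (13*(1 + 0) - 157/21)*4 = (13*1 - 157/21)*4 = (13 - 157/21)*4 = (116/21)*4 = 464/21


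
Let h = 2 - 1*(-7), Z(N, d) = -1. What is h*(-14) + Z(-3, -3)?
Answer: -127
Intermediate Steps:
h = 9 (h = 2 + 7 = 9)
h*(-14) + Z(-3, -3) = 9*(-14) - 1 = -126 - 1 = -127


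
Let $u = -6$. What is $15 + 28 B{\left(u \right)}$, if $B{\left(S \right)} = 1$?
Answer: $43$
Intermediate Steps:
$15 + 28 B{\left(u \right)} = 15 + 28 \cdot 1 = 15 + 28 = 43$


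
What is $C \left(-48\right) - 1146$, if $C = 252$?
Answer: $-13242$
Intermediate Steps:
$C \left(-48\right) - 1146 = 252 \left(-48\right) - 1146 = -12096 - 1146 = -13242$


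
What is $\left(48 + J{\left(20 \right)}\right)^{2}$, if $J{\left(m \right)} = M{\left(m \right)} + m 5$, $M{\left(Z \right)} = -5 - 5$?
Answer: $19044$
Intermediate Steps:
$M{\left(Z \right)} = -10$
$J{\left(m \right)} = -10 + 5 m$ ($J{\left(m \right)} = -10 + m 5 = -10 + 5 m$)
$\left(48 + J{\left(20 \right)}\right)^{2} = \left(48 + \left(-10 + 5 \cdot 20\right)\right)^{2} = \left(48 + \left(-10 + 100\right)\right)^{2} = \left(48 + 90\right)^{2} = 138^{2} = 19044$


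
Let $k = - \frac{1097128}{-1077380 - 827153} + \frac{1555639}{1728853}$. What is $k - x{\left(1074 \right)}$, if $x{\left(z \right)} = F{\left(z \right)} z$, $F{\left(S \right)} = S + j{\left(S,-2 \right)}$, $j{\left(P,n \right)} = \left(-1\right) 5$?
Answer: $- \frac{3780315076230815023}{3292657590649} \approx -1.1481 \cdot 10^{6}$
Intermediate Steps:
$j{\left(P,n \right)} = -5$
$F{\left(S \right)} = -5 + S$ ($F{\left(S \right)} = S - 5 = -5 + S$)
$x{\left(z \right)} = z \left(-5 + z\right)$ ($x{\left(z \right)} = \left(-5 + z\right) z = z \left(-5 + z\right)$)
$k = \frac{4859538845771}{3292657590649}$ ($k = - \frac{1097128}{-1904533} + 1555639 \cdot \frac{1}{1728853} = \left(-1097128\right) \left(- \frac{1}{1904533}\right) + \frac{1555639}{1728853} = \frac{1097128}{1904533} + \frac{1555639}{1728853} = \frac{4859538845771}{3292657590649} \approx 1.4759$)
$k - x{\left(1074 \right)} = \frac{4859538845771}{3292657590649} - 1074 \left(-5 + 1074\right) = \frac{4859538845771}{3292657590649} - 1074 \cdot 1069 = \frac{4859538845771}{3292657590649} - 1148106 = - \frac{3780315076230815023}{3292657590649}$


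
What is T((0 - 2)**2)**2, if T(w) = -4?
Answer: 16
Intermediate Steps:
T((0 - 2)**2)**2 = (-4)**2 = 16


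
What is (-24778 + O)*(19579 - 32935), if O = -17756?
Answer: 568084104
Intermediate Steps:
(-24778 + O)*(19579 - 32935) = (-24778 - 17756)*(19579 - 32935) = -42534*(-13356) = 568084104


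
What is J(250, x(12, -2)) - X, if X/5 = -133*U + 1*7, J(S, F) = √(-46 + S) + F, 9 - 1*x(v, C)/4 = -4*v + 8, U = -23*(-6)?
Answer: 91931 + 2*√51 ≈ 91945.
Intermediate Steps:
U = 138
x(v, C) = 4 + 16*v (x(v, C) = 36 - 4*(-4*v + 8) = 36 - 4*(8 - 4*v) = 36 + (-32 + 16*v) = 4 + 16*v)
J(S, F) = F + √(-46 + S)
X = -91735 (X = 5*(-133*138 + 1*7) = 5*(-18354 + 7) = 5*(-18347) = -91735)
J(250, x(12, -2)) - X = ((4 + 16*12) + √(-46 + 250)) - 1*(-91735) = ((4 + 192) + √204) + 91735 = (196 + 2*√51) + 91735 = 91931 + 2*√51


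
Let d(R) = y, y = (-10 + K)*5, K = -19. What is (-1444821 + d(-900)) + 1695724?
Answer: 250758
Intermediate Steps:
y = -145 (y = (-10 - 19)*5 = -29*5 = -145)
d(R) = -145
(-1444821 + d(-900)) + 1695724 = (-1444821 - 145) + 1695724 = -1444966 + 1695724 = 250758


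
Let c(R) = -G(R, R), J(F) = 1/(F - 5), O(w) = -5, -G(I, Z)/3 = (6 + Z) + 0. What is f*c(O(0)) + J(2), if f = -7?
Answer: -64/3 ≈ -21.333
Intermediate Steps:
G(I, Z) = -18 - 3*Z (G(I, Z) = -3*((6 + Z) + 0) = -3*(6 + Z) = -18 - 3*Z)
J(F) = 1/(-5 + F)
c(R) = 18 + 3*R (c(R) = -(-18 - 3*R) = 18 + 3*R)
f*c(O(0)) + J(2) = -7*(18 + 3*(-5)) + 1/(-5 + 2) = -7*(18 - 15) + 1/(-3) = -7*3 - ⅓ = -21 - ⅓ = -64/3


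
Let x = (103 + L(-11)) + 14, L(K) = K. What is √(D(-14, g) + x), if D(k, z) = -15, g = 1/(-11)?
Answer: √91 ≈ 9.5394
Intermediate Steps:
g = -1/11 ≈ -0.090909
x = 106 (x = (103 - 11) + 14 = 92 + 14 = 106)
√(D(-14, g) + x) = √(-15 + 106) = √91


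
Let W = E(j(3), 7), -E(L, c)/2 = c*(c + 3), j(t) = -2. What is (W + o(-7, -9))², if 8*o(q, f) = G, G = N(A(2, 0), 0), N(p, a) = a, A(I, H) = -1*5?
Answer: 19600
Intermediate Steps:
A(I, H) = -5
G = 0
E(L, c) = -2*c*(3 + c) (E(L, c) = -2*c*(c + 3) = -2*c*(3 + c))
o(q, f) = 0 (o(q, f) = (⅛)*0 = 0)
W = -140 (W = -2*7*(3 + 7) = -2*7*10 = -140)
(W + o(-7, -9))² = (-140 + 0)² = (-140)² = 19600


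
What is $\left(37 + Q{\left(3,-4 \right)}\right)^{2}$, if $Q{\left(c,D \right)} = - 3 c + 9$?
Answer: $1369$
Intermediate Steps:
$Q{\left(c,D \right)} = 9 - 3 c$
$\left(37 + Q{\left(3,-4 \right)}\right)^{2} = \left(37 + \left(9 - 9\right)\right)^{2} = \left(37 + 0\right)^{2} = 37^{2} = 1369$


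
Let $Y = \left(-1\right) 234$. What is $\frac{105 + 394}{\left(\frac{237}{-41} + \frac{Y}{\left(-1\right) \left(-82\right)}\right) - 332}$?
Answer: $- \frac{20459}{13966} \approx -1.4649$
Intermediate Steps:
$Y = -234$
$\frac{105 + 394}{\left(\frac{237}{-41} + \frac{Y}{\left(-1\right) \left(-82\right)}\right) - 332} = \frac{105 + 394}{\left(\frac{237}{-41} - \frac{234}{\left(-1\right) \left(-82\right)}\right) - 332} = \frac{499}{\left(237 \left(- \frac{1}{41}\right) - \frac{234}{82}\right) - 332} = \frac{499}{\left(- \frac{237}{41} - \frac{117}{41}\right) - 332} = \frac{499}{- \frac{354}{41} - 332} = \frac{499}{- \frac{13966}{41}} = 499 \left(- \frac{41}{13966}\right) = - \frac{20459}{13966}$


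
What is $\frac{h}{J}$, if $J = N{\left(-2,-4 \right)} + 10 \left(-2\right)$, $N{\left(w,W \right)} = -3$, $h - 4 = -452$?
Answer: $\frac{448}{23} \approx 19.478$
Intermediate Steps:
$h = -448$ ($h = 4 - 452 = -448$)
$J = -23$ ($J = -3 + 10 \left(-2\right) = -3 - 20 = -23$)
$\frac{h}{J} = - \frac{448}{-23} = \left(-448\right) \left(- \frac{1}{23}\right) = \frac{448}{23}$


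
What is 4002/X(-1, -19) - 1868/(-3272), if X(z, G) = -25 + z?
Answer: -1630747/10634 ≈ -153.35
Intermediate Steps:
4002/X(-1, -19) - 1868/(-3272) = 4002/(-25 - 1) - 1868/(-3272) = 4002/(-26) - 1868*(-1/3272) = 4002*(-1/26) + 467/818 = -2001/13 + 467/818 = -1630747/10634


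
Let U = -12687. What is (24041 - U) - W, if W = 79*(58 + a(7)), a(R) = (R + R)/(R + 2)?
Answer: 288208/9 ≈ 32023.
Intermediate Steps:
a(R) = 2*R/(2 + R) (a(R) = (2*R)/(2 + R) = 2*R/(2 + R))
W = 42344/9 (W = 79*(58 + 2*7/(2 + 7)) = 79*(58 + 2*7/9) = 79*(58 + 2*7*(1/9)) = 79*(58 + 14/9) = 79*(536/9) = 42344/9 ≈ 4704.9)
(24041 - U) - W = (24041 - 1*(-12687)) - 1*42344/9 = (24041 + 12687) - 42344/9 = 36728 - 42344/9 = 288208/9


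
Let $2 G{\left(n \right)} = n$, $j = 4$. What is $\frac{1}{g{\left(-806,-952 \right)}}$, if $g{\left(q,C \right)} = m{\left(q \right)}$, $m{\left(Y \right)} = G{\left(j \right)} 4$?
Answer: $\frac{1}{8} \approx 0.125$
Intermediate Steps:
$G{\left(n \right)} = \frac{n}{2}$
$m{\left(Y \right)} = 8$ ($m{\left(Y \right)} = \frac{1}{2} \cdot 4 \cdot 4 = 2 \cdot 4 = 8$)
$g{\left(q,C \right)} = 8$
$\frac{1}{g{\left(-806,-952 \right)}} = \frac{1}{8}$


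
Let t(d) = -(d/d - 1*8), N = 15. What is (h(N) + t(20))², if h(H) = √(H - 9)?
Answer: (7 + √6)² ≈ 89.293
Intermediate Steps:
h(H) = √(-9 + H)
t(d) = 7 (t(d) = -(1 - 8) = -1*(-7) = 7)
(h(N) + t(20))² = (√(-9 + 15) + 7)² = (√6 + 7)² = (7 + √6)²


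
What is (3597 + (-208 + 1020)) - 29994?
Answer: -25585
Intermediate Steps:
(3597 + (-208 + 1020)) - 29994 = (3597 + 812) - 29994 = 4409 - 29994 = -25585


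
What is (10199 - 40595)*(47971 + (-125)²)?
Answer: -1933064016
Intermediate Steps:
(10199 - 40595)*(47971 + (-125)²) = -30396*(47971 + 15625) = -30396*63596 = -1933064016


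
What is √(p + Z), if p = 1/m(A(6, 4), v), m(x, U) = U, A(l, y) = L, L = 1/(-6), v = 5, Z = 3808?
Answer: √95205/5 ≈ 61.711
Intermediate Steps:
L = -⅙ ≈ -0.16667
A(l, y) = -⅙
p = ⅕ (p = 1/5 = ⅕ ≈ 0.20000)
√(p + Z) = √(⅕ + 3808) = √(19041/5) = √95205/5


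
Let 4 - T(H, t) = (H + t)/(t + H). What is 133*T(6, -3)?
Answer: 399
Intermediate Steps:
T(H, t) = 3 (T(H, t) = 4 - (H + t)/(t + H) = 4 - (H + t)/(H + t) = 4 - 1*1 = 4 - 1 = 3)
133*T(6, -3) = 133*3 = 399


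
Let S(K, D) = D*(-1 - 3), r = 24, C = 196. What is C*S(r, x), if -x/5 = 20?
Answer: 78400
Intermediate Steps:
x = -100 (x = -5*20 = -100)
S(K, D) = -4*D (S(K, D) = D*(-4) = -4*D)
C*S(r, x) = 196*(-4*(-100)) = 196*400 = 78400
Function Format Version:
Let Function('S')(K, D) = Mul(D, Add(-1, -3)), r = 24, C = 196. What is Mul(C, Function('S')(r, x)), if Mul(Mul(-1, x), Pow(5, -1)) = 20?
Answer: 78400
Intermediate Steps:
x = -100 (x = Mul(-5, 20) = -100)
Function('S')(K, D) = Mul(-4, D) (Function('S')(K, D) = Mul(D, -4) = Mul(-4, D))
Mul(C, Function('S')(r, x)) = Mul(196, Mul(-4, -100)) = Mul(196, 400) = 78400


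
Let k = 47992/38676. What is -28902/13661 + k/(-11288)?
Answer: -1577317156411/745505851596 ≈ -2.1158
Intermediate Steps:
k = 11998/9669 (k = 47992*(1/38676) = 11998/9669 ≈ 1.2409)
-28902/13661 + k/(-11288) = -28902/13661 + (11998/9669)/(-11288) = -28902*1/13661 + (11998/9669)*(-1/11288) = -28902/13661 - 5999/54571836 = -1577317156411/745505851596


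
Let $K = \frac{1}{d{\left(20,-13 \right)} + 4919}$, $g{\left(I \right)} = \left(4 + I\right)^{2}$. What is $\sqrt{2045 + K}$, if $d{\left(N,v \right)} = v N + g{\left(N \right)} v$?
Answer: $\frac{2 \sqrt{4091656254}}{2829} \approx 45.222$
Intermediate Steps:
$d{\left(N,v \right)} = N v + v \left(4 + N\right)^{2}$ ($d{\left(N,v \right)} = v N + \left(4 + N\right)^{2} v = N v + v \left(4 + N\right)^{2}$)
$K = - \frac{1}{2829}$ ($K = \frac{1}{- 13 \left(20 + \left(4 + 20\right)^{2}\right) + 4919} = \frac{1}{- 13 \left(20 + 24^{2}\right) + 4919} = \frac{1}{- 13 \left(20 + 576\right) + 4919} = \frac{1}{\left(-13\right) 596 + 4919} = \frac{1}{-7748 + 4919} = \frac{1}{-2829} = - \frac{1}{2829} \approx -0.00035348$)
$\sqrt{2045 + K} = \sqrt{2045 - \frac{1}{2829}} = \sqrt{\frac{5785304}{2829}} = \frac{2 \sqrt{4091656254}}{2829}$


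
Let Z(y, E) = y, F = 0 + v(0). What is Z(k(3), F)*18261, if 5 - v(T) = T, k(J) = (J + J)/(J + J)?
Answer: 18261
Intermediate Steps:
k(J) = 1 (k(J) = (2*J)/((2*J)) = (2*J)*(1/(2*J)) = 1)
v(T) = 5 - T
F = 5 (F = 0 + (5 - 1*0) = 0 + (5 + 0) = 0 + 5 = 5)
Z(k(3), F)*18261 = 1*18261 = 18261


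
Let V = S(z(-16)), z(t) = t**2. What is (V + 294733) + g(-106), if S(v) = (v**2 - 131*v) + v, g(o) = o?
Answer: 326883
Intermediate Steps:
S(v) = v**2 - 130*v
V = 32256 (V = (-16)**2*(-130 + (-16)**2) = 256*(-130 + 256) = 256*126 = 32256)
(V + 294733) + g(-106) = (32256 + 294733) - 106 = 326989 - 106 = 326883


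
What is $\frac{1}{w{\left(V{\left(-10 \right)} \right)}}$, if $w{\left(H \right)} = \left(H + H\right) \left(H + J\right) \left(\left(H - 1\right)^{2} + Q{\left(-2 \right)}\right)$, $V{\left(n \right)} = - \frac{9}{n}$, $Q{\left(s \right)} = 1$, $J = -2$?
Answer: $- \frac{5000}{9999} \approx -0.50005$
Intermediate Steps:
$w{\left(H \right)} = 2 H \left(1 + \left(-1 + H\right)^{2}\right) \left(-2 + H\right)$ ($w{\left(H \right)} = \left(H + H\right) \left(H - 2\right) \left(\left(H - 1\right)^{2} + 1\right) = 2 H \left(-2 + H\right) \left(\left(-1 + H\right)^{2} + 1\right) = 2 H \left(-2 + H\right) \left(1 + \left(-1 + H\right)^{2}\right) = 2 H \left(1 + \left(-1 + H\right)^{2}\right) \left(-2 + H\right)$)
$\frac{1}{w{\left(V{\left(-10 \right)} \right)}} = \frac{1}{2 \left(- \frac{9}{-10}\right) \left(-4 + \left(- \frac{9}{-10}\right)^{3} - 4 \left(- \frac{9}{-10}\right)^{2} + 6 \left(- \frac{9}{-10}\right)\right)} = \frac{1}{2 \left(\left(-9\right) \left(- \frac{1}{10}\right)\right) \left(-4 + \left(\left(-9\right) \left(- \frac{1}{10}\right)\right)^{3} - 4 \left(\left(-9\right) \left(- \frac{1}{10}\right)\right)^{2} + 6 \left(\left(-9\right) \left(- \frac{1}{10}\right)\right)\right)} = \frac{1}{2 \cdot \frac{9}{10} \left(-4 + \left(\frac{9}{10}\right)^{3} - 4 \left(\frac{9}{10}\right)^{2} + 6 \cdot \frac{9}{10}\right)} = \frac{1}{2 \cdot \frac{9}{10} \left(-4 + \frac{729}{1000} - \frac{81}{25} + \frac{27}{5}\right)} = \frac{1}{2 \cdot \frac{9}{10} \left(- \frac{1111}{1000}\right)} = \frac{1}{- \frac{9999}{5000}} = - \frac{5000}{9999}$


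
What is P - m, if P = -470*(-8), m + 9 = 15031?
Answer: -11262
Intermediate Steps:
m = 15022 (m = -9 + 15031 = 15022)
P = 3760
P - m = 3760 - 1*15022 = 3760 - 15022 = -11262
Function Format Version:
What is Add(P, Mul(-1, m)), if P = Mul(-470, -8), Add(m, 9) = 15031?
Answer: -11262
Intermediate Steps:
m = 15022 (m = Add(-9, 15031) = 15022)
P = 3760
Add(P, Mul(-1, m)) = Add(3760, Mul(-1, 15022)) = Add(3760, -15022) = -11262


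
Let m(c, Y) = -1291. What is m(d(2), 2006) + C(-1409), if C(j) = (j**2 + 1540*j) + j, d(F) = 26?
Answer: -187279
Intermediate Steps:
C(j) = j**2 + 1541*j
m(d(2), 2006) + C(-1409) = -1291 - 1409*(1541 - 1409) = -1291 - 1409*132 = -1291 - 185988 = -187279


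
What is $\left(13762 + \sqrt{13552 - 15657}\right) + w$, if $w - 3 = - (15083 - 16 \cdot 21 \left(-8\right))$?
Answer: $-4006 + i \sqrt{2105} \approx -4006.0 + 45.88 i$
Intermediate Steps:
$w = -17768$ ($w = 3 - \left(15083 - 16 \cdot 21 \left(-8\right)\right) = 3 - \left(15083 - 336 \left(-8\right)\right) = 3 - \left(15083 - -2688\right) = 3 - \left(15083 + 2688\right) = 3 - 17771 = -17768$)
$\left(13762 + \sqrt{13552 - 15657}\right) + w = \left(13762 + \sqrt{13552 - 15657}\right) - 17768 = \left(13762 + \sqrt{-2105}\right) - 17768 = \left(13762 + i \sqrt{2105}\right) - 17768 = -4006 + i \sqrt{2105}$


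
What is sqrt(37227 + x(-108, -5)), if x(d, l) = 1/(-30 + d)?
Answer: 5*sqrt(28358034)/138 ≈ 192.94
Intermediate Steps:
sqrt(37227 + x(-108, -5)) = sqrt(37227 + 1/(-30 - 108)) = sqrt(37227 + 1/(-138)) = sqrt(37227 - 1/138) = sqrt(5137325/138) = 5*sqrt(28358034)/138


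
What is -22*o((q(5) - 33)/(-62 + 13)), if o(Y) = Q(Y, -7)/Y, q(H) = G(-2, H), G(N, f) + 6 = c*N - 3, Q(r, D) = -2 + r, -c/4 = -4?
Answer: 264/37 ≈ 7.1351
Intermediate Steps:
c = 16 (c = -4*(-4) = 16)
G(N, f) = -9 + 16*N (G(N, f) = -6 + (16*N - 3) = -6 + (-3 + 16*N) = -9 + 16*N)
q(H) = -41 (q(H) = -9 + 16*(-2) = -9 - 32 = -41)
o(Y) = (-2 + Y)/Y
-22*o((q(5) - 33)/(-62 + 13)) = -22*(-2 + (-41 - 33)/(-62 + 13))/((-41 - 33)/(-62 + 13)) = -22*(-2 - 74/(-49))/((-74/(-49))) = -22*(-2 - 74*(-1/49))/((-74*(-1/49))) = -22*(-2 + 74/49)/74/49 = -539*(-24)/(37*49) = -22*(-12/37) = 264/37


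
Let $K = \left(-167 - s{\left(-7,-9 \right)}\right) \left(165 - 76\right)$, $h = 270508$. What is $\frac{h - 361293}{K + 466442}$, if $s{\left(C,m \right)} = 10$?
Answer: $- \frac{90785}{450689} \approx -0.20144$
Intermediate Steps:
$K = -15753$ ($K = \left(-167 - 10\right) \left(165 - 76\right) = \left(-167 - 10\right) 89 = \left(-177\right) 89 = -15753$)
$\frac{h - 361293}{K + 466442} = \frac{270508 - 361293}{-15753 + 466442} = - \frac{90785}{450689}$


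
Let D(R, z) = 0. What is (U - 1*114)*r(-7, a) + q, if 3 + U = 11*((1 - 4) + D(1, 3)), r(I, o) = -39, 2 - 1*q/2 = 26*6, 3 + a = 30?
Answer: 5542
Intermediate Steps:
a = 27 (a = -3 + 30 = 27)
q = -308 (q = 4 - 52*6 = 4 - 2*156 = 4 - 312 = -308)
U = -36 (U = -3 + 11*((1 - 4) + 0) = -3 + 11*(-3 + 0) = -3 + 11*(-3) = -3 - 33 = -36)
(U - 1*114)*r(-7, a) + q = (-36 - 1*114)*(-39) - 308 = (-36 - 114)*(-39) - 308 = -150*(-39) - 308 = 5850 - 308 = 5542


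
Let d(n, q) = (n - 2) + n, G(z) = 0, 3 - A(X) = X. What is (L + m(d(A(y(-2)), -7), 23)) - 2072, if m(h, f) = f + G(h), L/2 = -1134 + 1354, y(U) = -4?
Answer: -1609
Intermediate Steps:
L = 440 (L = 2*(-1134 + 1354) = 2*220 = 440)
A(X) = 3 - X
d(n, q) = -2 + 2*n (d(n, q) = (-2 + n) + n = -2 + 2*n)
m(h, f) = f (m(h, f) = f + 0 = f)
(L + m(d(A(y(-2)), -7), 23)) - 2072 = (440 + 23) - 2072 = 463 - 2072 = -1609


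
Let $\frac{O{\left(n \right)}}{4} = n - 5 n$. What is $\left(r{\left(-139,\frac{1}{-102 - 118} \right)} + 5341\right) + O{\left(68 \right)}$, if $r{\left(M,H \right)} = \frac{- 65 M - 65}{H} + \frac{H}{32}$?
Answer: $- \frac{13862794881}{7040} \approx -1.9691 \cdot 10^{6}$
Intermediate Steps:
$O{\left(n \right)} = - 16 n$ ($O{\left(n \right)} = 4 \left(n - 5 n\right) = 4 \left(- 4 n\right) = - 16 n$)
$r{\left(M,H \right)} = \frac{H}{32} + \frac{-65 - 65 M}{H}$ ($r{\left(M,H \right)} = \frac{-65 - 65 M}{H} + H \frac{1}{32} = \frac{-65 - 65 M}{H} + \frac{H}{32} = \frac{H}{32} + \frac{-65 - 65 M}{H}$)
$\left(r{\left(-139,\frac{1}{-102 - 118} \right)} + 5341\right) + O{\left(68 \right)} = \left(\frac{-2080 + \left(\frac{1}{-102 - 118}\right)^{2} - -289120}{32 \frac{1}{-102 - 118}} + 5341\right) - 1088 = \left(\frac{-2080 + \left(\frac{1}{-220}\right)^{2} + 289120}{32 \frac{1}{-220}} + 5341\right) - 1088 = \left(\frac{-2080 + \left(- \frac{1}{220}\right)^{2} + 289120}{32 \left(- \frac{1}{220}\right)} + 5341\right) - 1088 = \left(\frac{1}{32} \left(-220\right) \left(-2080 + \frac{1}{48400} + 289120\right) + 5341\right) - 1088 = \left(\frac{1}{32} \left(-220\right) \frac{13892736001}{48400} + 5341\right) - 1088 = \left(- \frac{13892736001}{7040} + 5341\right) - 1088 = - \frac{13855135361}{7040} - 1088 = - \frac{13862794881}{7040}$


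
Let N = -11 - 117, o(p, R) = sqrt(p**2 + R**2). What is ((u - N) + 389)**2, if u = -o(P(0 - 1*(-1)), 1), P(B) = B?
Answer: (517 - sqrt(2))**2 ≈ 2.6583e+5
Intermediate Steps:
o(p, R) = sqrt(R**2 + p**2)
u = -sqrt(2) (u = -sqrt(1**2 + (0 - 1*(-1))**2) = -sqrt(1 + (0 + 1)**2) = -sqrt(1 + 1**2) = -sqrt(1 + 1) = -sqrt(2) ≈ -1.4142)
N = -128
((u - N) + 389)**2 = ((-sqrt(2) - 1*(-128)) + 389)**2 = ((-sqrt(2) + 128) + 389)**2 = ((128 - sqrt(2)) + 389)**2 = (517 - sqrt(2))**2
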